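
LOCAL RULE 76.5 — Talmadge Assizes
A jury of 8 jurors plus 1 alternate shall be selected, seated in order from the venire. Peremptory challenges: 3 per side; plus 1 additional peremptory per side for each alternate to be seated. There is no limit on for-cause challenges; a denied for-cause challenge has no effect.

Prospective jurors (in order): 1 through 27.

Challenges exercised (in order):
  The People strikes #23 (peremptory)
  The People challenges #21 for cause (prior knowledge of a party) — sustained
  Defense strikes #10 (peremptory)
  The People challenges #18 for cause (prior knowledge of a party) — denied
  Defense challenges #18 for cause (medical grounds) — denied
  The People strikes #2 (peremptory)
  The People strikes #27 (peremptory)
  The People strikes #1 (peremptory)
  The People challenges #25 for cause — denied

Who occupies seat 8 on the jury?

Removed: #1, #2, #10, #21, #23, #27. (#18, #25 stay — for-cause denied.)
Seating in order: seats 1–8 → #3, #4, #5, #6, #7, #8, #9, #11; alternates → #12.
So seat 8 is #11.

11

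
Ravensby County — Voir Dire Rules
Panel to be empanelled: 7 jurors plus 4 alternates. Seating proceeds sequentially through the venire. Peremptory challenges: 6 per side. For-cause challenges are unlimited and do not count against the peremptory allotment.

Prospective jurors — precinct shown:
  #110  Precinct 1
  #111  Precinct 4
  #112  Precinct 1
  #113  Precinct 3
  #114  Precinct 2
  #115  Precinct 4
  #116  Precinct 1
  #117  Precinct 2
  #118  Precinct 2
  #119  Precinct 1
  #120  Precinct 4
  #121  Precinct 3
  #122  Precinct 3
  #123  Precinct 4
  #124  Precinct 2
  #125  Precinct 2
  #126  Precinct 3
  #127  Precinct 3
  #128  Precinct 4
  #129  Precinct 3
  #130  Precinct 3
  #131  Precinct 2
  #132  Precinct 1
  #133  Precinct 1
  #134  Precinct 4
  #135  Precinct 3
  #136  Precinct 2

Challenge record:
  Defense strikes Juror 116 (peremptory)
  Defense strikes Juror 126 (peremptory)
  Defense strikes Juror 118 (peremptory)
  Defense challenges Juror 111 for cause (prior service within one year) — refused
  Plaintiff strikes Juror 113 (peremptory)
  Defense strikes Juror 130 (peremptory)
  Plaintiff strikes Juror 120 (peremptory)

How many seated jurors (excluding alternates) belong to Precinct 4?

Removed: #113, #116, #118, #120, #126, #130.
Seated jurors 1–7: #110, #111, #112, #114, #115, #117, #119 (alternates #121, #122, #123, #124 not counted).
Of those, in Precinct 4: #111, #115 → 2.

2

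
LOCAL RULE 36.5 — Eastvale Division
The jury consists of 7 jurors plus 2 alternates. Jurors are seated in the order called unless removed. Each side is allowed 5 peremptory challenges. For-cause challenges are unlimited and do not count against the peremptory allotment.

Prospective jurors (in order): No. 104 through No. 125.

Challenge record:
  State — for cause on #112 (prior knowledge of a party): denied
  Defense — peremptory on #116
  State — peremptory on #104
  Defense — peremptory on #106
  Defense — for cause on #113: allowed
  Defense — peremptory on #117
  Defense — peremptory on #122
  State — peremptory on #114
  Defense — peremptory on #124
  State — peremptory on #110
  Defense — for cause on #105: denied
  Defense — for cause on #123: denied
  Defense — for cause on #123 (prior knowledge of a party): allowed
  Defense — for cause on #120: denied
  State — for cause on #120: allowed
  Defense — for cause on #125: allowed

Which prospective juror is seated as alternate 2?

Removed: #104, #106, #110, #113, #114, #116, #117, #120, #122, #123, #124, #125. (#105, #112 stay — for-cause denied.)
Seating in order: seats 1–7 → #105, #107, #108, #109, #111, #112, #115; alternates → #118, #119.
So alternate 2 is #119.

119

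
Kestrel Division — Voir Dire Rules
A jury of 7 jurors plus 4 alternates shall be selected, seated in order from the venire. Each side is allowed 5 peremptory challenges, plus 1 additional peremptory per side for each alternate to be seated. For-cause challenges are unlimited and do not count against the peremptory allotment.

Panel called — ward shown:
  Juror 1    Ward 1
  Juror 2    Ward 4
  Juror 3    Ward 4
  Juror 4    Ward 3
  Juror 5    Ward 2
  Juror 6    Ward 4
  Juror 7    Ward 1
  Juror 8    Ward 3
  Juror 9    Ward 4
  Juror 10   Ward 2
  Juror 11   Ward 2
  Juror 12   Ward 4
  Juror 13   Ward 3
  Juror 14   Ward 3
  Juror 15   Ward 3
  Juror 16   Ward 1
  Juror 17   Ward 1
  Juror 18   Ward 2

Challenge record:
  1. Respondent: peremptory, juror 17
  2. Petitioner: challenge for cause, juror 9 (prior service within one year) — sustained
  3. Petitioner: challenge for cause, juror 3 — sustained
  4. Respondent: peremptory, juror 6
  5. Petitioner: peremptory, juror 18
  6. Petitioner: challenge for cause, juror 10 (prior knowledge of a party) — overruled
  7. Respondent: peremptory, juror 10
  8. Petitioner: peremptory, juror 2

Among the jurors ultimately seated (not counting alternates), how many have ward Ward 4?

1

Removed: #2, #3, #6, #9, #10, #17, #18.
Seated jurors 1–7: #1, #4, #5, #7, #8, #11, #12 (alternates #13, #14, #15, #16 not counted).
Of those, in Ward 4: #12 → 1.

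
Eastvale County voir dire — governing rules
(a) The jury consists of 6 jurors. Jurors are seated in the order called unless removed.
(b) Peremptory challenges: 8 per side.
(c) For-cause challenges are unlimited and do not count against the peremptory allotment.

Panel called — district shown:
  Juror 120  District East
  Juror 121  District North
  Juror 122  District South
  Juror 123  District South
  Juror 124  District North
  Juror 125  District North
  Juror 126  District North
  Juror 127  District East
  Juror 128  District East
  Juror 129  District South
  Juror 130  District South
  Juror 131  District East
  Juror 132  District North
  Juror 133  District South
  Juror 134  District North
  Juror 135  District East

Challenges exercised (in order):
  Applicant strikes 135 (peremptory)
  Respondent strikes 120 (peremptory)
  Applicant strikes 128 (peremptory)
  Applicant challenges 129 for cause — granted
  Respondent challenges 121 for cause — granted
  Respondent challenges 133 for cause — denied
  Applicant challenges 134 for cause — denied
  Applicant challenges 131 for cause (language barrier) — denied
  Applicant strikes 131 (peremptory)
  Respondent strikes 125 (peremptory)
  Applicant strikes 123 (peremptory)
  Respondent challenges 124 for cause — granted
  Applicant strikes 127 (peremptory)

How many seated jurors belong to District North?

3

Removed: #120, #121, #123, #124, #125, #127, #128, #129, #131, #135.
Seated jurors 1–6: #122, #126, #130, #132, #133, #134.
Of those, in District North: #126, #132, #134 → 3.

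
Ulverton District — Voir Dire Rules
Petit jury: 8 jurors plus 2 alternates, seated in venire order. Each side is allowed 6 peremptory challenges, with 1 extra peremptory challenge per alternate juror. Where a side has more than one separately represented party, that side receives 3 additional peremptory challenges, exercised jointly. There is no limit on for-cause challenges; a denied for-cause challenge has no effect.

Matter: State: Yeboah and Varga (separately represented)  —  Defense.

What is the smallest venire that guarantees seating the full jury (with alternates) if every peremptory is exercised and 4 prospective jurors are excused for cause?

Seats to fill: 8 + 2 alternates = 10.
Peremptories — State: 6 + 1×2 + 3 = 11; Defense: 6 + 1×2 = 8; total 19.
For-cause removals: 4.
Minimum venire: 10 + 19 + 4 = 33.

33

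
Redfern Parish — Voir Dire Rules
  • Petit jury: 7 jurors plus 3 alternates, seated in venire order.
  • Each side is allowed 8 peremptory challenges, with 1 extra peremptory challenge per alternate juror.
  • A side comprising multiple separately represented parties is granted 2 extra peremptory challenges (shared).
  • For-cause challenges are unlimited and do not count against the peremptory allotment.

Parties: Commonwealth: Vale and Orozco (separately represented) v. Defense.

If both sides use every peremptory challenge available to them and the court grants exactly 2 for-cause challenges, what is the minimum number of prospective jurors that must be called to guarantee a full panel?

36

Seats to fill: 7 + 3 alternates = 10.
Peremptories — Commonwealth: 8 + 1×3 + 2 = 13; Defense: 8 + 1×3 = 11; total 24.
For-cause removals: 2.
Minimum venire: 10 + 24 + 2 = 36.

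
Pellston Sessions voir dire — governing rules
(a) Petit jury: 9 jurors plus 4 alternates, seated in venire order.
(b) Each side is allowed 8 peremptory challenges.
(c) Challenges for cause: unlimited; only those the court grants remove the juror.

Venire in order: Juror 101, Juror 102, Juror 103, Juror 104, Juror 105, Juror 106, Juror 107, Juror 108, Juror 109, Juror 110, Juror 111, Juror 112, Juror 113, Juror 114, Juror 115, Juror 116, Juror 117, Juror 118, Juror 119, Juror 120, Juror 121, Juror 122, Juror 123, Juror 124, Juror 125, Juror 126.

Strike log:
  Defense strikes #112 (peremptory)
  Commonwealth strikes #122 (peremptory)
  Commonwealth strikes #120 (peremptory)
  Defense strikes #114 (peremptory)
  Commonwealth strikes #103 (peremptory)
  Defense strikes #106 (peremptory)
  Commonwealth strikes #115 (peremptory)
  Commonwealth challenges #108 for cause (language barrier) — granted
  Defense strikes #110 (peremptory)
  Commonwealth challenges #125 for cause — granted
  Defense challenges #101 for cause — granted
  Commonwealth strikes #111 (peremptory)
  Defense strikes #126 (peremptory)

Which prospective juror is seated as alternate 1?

119

Removed: #101, #103, #106, #108, #110, #111, #112, #114, #115, #120, #122, #125, #126.
Seating in order: seats 1–9 → #102, #104, #105, #107, #109, #113, #116, #117, #118; alternates → #119, #121, #123, #124.
So alternate 1 is #119.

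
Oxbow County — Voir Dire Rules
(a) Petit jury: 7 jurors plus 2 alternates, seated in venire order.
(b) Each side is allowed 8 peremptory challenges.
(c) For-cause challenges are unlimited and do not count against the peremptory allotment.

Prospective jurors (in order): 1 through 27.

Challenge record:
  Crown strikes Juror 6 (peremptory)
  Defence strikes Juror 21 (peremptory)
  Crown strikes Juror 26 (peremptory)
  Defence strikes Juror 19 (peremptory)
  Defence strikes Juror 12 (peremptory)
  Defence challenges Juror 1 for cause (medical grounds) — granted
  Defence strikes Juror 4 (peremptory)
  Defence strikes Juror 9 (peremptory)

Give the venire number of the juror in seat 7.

11

Removed: #1, #4, #6, #9, #12, #19, #21, #26.
Filling seats in venire order through position 7: #2, #3, #5, #7, #8, #10, #11.
So seat 7 is #11.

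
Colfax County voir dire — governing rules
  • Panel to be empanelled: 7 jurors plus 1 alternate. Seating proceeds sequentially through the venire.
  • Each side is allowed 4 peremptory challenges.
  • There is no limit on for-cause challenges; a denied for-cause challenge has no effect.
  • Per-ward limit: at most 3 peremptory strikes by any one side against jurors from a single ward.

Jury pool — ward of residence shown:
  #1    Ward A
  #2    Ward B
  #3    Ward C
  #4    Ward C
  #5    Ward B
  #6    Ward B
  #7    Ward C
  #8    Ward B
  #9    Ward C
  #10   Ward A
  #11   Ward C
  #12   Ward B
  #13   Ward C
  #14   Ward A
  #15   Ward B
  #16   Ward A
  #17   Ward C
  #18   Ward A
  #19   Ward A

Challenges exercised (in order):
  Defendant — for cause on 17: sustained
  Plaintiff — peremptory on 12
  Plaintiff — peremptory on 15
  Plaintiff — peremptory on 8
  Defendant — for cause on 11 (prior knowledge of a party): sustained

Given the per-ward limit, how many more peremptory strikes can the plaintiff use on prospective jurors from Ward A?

1

Plaintiff peremptories so far: #12, #15, #8 — 3 of 4 used, 1 left overall.
Against Ward A: none yet — per-ward cap 3 leaves 3.
Binding limit: min(1, 3) = 1.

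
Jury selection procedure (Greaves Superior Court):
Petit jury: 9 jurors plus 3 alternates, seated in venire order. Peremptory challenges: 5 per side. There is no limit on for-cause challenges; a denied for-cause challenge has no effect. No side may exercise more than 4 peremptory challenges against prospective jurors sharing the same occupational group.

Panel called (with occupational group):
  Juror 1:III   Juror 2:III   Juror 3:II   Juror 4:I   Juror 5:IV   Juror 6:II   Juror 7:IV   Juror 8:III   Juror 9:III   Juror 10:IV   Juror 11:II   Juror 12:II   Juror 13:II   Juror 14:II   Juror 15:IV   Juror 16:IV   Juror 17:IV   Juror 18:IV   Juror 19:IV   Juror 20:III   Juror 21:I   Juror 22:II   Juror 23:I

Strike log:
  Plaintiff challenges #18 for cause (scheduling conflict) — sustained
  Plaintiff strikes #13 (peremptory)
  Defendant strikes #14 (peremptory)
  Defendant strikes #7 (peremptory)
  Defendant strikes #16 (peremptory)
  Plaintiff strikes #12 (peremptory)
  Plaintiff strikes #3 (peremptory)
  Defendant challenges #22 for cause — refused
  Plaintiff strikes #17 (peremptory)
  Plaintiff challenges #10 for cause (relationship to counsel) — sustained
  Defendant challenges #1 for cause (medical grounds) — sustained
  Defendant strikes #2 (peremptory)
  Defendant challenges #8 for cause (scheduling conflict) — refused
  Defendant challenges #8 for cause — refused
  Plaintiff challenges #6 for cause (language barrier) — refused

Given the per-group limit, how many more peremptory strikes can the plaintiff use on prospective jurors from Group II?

Plaintiff peremptories so far: #13, #12, #3, #17 — 4 of 5 used, 1 left overall.
Against Group II: #13, #12, #3 — 3 used; per-group cap 4 leaves 1.
Binding limit: min(1, 1) = 1.

1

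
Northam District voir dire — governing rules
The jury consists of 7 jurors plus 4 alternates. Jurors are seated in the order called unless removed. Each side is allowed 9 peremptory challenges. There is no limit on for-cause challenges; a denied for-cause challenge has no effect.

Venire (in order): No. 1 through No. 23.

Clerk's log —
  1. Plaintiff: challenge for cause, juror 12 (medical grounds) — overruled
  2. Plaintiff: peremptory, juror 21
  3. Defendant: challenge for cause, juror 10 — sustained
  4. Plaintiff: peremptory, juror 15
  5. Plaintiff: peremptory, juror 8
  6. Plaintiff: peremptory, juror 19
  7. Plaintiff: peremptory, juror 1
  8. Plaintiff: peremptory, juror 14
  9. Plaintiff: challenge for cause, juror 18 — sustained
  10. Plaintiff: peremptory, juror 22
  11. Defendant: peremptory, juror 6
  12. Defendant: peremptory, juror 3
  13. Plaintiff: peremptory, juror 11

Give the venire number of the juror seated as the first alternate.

Removed: #1, #3, #6, #8, #10, #11, #14, #15, #18, #19, #21, #22. (#12 stays — for-cause denied.)
Filling seats in venire order through position 8: #2, #4, #5, #7, #9, #12, #13, #16.
So alternate 1 is #16.

16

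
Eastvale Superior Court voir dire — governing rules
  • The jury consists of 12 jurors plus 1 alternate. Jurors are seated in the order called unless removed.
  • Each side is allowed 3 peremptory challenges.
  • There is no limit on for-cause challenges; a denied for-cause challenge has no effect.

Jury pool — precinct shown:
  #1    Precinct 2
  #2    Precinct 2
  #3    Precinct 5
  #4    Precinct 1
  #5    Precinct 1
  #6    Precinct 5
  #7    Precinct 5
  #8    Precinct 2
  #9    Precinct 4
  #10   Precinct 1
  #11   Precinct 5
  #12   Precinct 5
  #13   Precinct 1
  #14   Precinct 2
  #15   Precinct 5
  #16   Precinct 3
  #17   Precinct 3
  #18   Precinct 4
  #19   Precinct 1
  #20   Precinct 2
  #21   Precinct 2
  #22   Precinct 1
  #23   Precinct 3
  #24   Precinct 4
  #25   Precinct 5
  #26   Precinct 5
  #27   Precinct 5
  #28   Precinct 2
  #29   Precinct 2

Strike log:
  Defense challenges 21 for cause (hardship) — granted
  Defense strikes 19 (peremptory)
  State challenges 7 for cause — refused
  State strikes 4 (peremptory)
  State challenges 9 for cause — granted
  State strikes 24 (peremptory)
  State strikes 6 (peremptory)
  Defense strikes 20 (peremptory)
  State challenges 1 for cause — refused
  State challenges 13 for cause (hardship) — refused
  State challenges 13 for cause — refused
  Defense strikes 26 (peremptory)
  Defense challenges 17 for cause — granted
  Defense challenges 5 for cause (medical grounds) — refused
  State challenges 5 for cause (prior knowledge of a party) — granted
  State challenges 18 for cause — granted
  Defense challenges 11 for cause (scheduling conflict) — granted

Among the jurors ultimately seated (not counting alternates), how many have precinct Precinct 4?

0

Removed: #4, #5, #6, #9, #11, #17, #18, #19, #20, #21, #24, #26.
Seated jurors 1–12: #1, #2, #3, #7, #8, #10, #12, #13, #14, #15, #16, #22 (alternates #23 not counted).
None of those are in Precinct 4 → 0.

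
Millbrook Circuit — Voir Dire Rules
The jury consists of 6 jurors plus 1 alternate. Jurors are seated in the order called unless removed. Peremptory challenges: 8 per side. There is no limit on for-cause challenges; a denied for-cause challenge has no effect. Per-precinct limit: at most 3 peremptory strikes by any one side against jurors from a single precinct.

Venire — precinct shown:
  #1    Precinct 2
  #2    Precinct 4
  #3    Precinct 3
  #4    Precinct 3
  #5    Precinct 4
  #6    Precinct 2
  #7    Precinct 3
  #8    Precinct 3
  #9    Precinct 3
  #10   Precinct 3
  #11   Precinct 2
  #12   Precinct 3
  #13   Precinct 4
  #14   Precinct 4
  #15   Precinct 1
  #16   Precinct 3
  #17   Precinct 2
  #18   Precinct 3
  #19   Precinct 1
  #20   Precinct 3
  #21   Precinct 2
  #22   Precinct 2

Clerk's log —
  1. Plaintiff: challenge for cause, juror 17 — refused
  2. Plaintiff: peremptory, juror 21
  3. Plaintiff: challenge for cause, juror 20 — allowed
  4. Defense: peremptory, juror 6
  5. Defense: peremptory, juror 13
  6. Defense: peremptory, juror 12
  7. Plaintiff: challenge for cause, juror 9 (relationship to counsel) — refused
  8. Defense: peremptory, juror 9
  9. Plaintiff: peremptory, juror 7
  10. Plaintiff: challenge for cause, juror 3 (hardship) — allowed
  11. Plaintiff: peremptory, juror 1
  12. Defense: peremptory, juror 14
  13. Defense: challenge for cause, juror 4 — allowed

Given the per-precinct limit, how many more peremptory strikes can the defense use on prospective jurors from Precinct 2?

2

Defense peremptories so far: #6, #13, #12, #9, #14 — 5 of 8 used, 3 left overall.
Against Precinct 2: #6 — 1 used; per-precinct cap 3 leaves 2.
Binding limit: min(3, 2) = 2.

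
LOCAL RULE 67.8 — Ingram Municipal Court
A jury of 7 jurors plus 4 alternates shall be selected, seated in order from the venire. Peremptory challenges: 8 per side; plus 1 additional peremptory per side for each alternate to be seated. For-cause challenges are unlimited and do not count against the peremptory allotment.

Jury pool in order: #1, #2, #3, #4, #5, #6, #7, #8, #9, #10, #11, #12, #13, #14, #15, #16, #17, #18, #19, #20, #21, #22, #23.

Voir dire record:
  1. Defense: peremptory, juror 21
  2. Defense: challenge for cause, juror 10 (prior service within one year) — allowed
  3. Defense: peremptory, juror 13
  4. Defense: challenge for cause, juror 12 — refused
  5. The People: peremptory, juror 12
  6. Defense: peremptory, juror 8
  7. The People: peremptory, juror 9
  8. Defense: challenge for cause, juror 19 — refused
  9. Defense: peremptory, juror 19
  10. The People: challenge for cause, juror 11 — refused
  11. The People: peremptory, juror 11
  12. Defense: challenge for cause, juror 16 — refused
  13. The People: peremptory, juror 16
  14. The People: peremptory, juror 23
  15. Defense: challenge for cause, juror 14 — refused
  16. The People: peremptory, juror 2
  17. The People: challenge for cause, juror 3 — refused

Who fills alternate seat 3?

18

Removed: #2, #8, #9, #10, #11, #12, #13, #16, #19, #21, #23. (#3, #14 stay — for-cause denied.)
Filling seats in venire order through position 10: #1, #3, #4, #5, #6, #7, #14, #15, #17, #18.
So alternate 3 is #18.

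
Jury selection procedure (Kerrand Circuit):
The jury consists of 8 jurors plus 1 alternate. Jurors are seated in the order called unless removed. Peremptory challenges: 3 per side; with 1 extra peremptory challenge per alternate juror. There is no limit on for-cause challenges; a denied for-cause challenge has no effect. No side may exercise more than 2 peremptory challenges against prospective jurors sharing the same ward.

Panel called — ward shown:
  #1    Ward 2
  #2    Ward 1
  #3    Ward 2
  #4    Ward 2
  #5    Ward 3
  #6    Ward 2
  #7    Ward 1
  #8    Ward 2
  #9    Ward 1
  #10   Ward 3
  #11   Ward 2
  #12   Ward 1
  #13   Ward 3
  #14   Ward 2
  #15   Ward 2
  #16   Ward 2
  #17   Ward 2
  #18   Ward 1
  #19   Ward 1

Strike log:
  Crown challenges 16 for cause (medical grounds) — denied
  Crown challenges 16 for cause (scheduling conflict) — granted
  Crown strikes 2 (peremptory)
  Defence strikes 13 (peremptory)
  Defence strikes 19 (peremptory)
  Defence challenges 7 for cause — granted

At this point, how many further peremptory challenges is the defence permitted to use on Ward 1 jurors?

Defence peremptories so far: #13, #19 — 2 of 4 used, 2 left overall.
Against Ward 1: #19 — 1 used; per-ward cap 2 leaves 1.
Binding limit: min(2, 1) = 1.

1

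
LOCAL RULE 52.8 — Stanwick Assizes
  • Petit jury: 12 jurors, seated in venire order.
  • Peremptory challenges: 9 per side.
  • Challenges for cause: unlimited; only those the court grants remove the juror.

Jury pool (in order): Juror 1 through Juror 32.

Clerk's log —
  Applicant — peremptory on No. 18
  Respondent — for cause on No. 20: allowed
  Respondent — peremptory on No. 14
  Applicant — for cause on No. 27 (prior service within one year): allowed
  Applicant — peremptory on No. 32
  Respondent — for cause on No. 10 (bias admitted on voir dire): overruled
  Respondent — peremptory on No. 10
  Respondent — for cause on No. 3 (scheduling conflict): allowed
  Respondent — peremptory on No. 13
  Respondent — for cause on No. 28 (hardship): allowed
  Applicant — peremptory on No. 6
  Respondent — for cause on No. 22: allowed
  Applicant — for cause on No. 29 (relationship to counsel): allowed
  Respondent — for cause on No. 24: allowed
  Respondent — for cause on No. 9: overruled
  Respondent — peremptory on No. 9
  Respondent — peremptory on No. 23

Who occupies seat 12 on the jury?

19

Removed: #3, #6, #9, #10, #13, #14, #18, #20, #22, #23, #24, #27, #28, #29, #32.
Seating in order: seats 1–12 → #1, #2, #4, #5, #7, #8, #11, #12, #15, #16, #17, #19.
So seat 12 is #19.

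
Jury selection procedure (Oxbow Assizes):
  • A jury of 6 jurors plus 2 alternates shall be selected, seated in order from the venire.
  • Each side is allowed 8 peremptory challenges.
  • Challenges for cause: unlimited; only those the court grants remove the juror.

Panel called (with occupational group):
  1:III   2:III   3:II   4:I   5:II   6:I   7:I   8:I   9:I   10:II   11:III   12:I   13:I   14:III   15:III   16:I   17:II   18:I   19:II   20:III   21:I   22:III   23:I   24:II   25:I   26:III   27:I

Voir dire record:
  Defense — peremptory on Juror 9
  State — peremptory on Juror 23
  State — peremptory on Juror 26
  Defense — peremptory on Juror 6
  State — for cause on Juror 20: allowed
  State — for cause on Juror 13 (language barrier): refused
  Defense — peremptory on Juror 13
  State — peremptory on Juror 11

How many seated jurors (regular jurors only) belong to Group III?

Removed: #6, #9, #11, #13, #20, #23, #26.
Seated jurors 1–6: #1, #2, #3, #4, #5, #7 (alternates #8, #10 not counted).
Of those, in Group III: #1, #2 → 2.

2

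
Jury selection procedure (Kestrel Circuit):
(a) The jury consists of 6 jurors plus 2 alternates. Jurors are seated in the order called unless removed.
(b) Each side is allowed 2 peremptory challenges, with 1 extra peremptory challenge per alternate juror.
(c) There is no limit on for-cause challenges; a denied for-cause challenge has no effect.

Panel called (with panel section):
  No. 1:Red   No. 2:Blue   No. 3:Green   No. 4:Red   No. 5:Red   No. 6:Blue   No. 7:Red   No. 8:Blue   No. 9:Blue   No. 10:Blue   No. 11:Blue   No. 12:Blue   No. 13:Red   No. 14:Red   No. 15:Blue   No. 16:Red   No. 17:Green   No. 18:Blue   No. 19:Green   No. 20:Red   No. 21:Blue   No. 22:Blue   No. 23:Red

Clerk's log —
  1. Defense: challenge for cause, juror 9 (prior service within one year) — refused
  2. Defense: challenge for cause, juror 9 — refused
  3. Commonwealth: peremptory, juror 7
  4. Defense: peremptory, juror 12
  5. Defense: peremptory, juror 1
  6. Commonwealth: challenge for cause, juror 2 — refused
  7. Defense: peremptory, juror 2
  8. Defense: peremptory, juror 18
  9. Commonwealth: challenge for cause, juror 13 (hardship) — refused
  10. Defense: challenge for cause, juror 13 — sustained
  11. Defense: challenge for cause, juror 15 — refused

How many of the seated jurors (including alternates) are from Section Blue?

5

Removed: #1, #2, #7, #12, #13, #18.
Seated (8 incl. alternates): #3, #4, #5, #6, #8, #9, #10, #11.
Of those, in Section Blue: #6, #8, #9, #10, #11 → 5.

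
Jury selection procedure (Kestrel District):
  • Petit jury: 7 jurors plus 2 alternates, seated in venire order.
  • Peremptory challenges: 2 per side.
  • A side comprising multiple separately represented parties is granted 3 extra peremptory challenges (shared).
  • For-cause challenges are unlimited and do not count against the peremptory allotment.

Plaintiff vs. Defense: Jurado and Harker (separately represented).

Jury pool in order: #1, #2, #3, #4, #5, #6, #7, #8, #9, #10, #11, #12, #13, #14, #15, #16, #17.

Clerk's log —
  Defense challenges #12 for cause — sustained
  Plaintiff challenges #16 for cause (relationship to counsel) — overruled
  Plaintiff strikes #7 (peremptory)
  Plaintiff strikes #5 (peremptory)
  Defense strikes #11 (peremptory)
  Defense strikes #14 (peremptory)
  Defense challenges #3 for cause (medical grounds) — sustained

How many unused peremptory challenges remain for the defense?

3

Defense allotment: 2 base + 3 multi-party = 5.
Defense peremptories used: #11, #14 — 2 (for-cause on #12, #3 don't count).
Remaining: 5 − 2 = 3.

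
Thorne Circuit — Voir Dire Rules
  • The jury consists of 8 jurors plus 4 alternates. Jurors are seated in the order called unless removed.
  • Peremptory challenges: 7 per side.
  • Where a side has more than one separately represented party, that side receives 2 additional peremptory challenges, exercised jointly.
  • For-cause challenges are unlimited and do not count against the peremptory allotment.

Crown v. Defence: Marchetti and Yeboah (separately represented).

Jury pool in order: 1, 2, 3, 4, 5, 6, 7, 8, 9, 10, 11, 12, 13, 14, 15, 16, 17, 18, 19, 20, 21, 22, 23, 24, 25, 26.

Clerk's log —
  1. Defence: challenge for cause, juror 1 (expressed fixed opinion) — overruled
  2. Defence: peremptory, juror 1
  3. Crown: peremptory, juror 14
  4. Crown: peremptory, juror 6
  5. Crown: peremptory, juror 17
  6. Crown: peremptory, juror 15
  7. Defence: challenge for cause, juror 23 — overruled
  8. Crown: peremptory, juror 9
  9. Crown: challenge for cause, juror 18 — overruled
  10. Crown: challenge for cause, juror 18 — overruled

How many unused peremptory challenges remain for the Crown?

Crown allotment: 7.
Crown peremptories used: #14, #6, #17, #15, #9 — 5 (for-cause on #18, #18 don't count).
Remaining: 7 − 5 = 2.

2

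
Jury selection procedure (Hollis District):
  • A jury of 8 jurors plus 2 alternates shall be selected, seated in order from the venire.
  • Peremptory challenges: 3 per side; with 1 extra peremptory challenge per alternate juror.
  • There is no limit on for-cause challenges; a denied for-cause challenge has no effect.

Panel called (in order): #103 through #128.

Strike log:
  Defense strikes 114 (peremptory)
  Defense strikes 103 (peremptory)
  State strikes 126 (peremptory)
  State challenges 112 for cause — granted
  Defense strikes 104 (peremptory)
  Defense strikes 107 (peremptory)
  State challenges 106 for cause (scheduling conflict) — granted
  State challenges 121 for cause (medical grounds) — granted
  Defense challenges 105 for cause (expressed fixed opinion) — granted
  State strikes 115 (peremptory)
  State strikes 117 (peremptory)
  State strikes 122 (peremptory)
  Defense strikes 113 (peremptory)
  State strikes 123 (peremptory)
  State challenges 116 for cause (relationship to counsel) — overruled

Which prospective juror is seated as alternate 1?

Removed: #103, #104, #105, #106, #107, #112, #113, #114, #115, #117, #121, #122, #123, #126. (#116 stays — for-cause denied.)
Seating in order: seats 1–8 → #108, #109, #110, #111, #116, #118, #119, #120; alternates → #124, #125.
So alternate 1 is #124.

124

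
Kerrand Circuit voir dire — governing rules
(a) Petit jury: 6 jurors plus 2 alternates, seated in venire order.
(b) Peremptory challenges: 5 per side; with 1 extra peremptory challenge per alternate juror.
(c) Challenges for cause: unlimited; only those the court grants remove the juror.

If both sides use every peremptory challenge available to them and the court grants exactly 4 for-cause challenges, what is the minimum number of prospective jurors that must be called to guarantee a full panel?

26

Seats to fill: 6 + 2 alternates = 8.
Peremptories: 5 + 1×2 = 7 per side × 2 sides = 14.
For-cause removals: 4.
Minimum venire: 8 + 14 + 4 = 26.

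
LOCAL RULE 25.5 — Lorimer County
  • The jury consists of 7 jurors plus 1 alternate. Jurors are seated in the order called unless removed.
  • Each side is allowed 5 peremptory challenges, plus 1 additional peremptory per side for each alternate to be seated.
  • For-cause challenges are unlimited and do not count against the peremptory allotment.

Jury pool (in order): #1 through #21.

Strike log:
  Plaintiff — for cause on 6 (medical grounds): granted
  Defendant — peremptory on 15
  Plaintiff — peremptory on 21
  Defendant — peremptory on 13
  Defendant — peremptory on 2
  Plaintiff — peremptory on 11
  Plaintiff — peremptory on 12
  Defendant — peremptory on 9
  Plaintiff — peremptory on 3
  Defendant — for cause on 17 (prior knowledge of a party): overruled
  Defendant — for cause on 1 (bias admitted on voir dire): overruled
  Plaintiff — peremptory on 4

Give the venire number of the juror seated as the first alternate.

17

Removed: #2, #3, #4, #6, #9, #11, #12, #13, #15, #21. (#1, #17 stay — for-cause denied.)
Seating in order: seats 1–7 → #1, #5, #7, #8, #10, #14, #16; alternates → #17.
So alternate 1 is #17.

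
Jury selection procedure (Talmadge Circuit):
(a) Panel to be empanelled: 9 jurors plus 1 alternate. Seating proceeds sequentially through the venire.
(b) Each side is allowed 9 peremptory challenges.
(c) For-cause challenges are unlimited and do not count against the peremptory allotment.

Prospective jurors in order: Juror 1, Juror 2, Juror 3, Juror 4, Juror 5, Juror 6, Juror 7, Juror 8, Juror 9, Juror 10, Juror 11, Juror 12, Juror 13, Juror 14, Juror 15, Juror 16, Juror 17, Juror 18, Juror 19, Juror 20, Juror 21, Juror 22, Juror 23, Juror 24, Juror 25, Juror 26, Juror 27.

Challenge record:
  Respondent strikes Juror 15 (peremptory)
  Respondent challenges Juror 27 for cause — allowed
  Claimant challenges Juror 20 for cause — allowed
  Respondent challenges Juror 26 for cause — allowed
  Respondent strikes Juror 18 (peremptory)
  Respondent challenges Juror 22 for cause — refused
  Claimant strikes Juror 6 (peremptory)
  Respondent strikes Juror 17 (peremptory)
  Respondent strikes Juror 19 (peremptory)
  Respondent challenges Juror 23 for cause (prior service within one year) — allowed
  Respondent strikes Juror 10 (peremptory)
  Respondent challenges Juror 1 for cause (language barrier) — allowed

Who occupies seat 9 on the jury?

12

Removed: #1, #6, #10, #15, #17, #18, #19, #20, #23, #26, #27. (#22 stays — for-cause denied.)
Filling seats in venire order through position 9: #2, #3, #4, #5, #7, #8, #9, #11, #12.
So seat 9 is #12.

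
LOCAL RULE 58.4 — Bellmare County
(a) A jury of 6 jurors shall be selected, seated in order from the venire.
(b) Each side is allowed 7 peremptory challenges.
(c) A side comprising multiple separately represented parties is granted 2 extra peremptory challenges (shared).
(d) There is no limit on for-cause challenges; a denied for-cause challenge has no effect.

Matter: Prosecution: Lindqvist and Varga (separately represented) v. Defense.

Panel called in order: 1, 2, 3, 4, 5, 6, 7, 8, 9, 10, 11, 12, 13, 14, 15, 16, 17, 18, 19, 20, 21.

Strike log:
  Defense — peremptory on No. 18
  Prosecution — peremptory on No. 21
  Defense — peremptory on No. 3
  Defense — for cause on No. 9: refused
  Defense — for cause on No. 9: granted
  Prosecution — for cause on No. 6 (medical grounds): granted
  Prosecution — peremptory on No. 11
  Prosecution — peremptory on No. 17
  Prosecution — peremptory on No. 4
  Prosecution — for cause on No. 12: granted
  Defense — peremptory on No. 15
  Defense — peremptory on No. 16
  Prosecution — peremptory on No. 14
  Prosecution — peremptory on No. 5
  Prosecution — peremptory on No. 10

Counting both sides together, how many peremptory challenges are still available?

5

Prosecution allotment: 7 base + 2 multi-party = 9. Defense allotment: 7.
Prosecution peremptories used: #21, #11, #17, #4, #14, #5, #10 — 7 (for-cause on #6, #12 don't count).
Defense peremptories used: #18, #3, #15, #16 — 4 (for-cause on #9, #9 don't count).
Remaining: (9 − 7) + (7 − 4) = 5.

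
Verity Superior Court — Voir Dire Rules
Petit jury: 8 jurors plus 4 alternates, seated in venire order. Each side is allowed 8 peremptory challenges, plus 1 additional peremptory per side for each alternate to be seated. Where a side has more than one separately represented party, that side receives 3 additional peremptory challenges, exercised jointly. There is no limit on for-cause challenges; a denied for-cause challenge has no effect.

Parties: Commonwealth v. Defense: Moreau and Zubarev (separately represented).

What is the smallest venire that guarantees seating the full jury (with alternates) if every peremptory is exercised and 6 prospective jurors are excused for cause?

45

Seats to fill: 8 + 4 alternates = 12.
Peremptories — Commonwealth: 8 + 1×4 = 12; Defense: 8 + 1×4 + 3 = 15; total 27.
For-cause removals: 6.
Minimum venire: 12 + 27 + 6 = 45.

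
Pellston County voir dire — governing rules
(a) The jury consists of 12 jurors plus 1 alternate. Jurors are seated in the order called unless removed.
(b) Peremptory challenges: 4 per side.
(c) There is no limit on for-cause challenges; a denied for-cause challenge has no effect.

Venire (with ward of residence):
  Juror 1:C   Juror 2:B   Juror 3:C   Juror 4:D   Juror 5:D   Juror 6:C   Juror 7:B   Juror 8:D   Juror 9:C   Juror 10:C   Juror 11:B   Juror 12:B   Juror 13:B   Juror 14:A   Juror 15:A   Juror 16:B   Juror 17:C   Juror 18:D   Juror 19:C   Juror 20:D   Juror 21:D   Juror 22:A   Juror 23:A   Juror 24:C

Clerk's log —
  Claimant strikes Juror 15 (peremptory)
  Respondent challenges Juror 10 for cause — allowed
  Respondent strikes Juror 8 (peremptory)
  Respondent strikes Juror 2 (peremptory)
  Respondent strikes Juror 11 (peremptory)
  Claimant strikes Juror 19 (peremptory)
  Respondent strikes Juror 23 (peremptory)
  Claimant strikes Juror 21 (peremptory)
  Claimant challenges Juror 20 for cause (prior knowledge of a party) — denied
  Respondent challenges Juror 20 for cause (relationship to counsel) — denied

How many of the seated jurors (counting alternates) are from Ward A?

Removed: #2, #8, #10, #11, #15, #19, #21, #23.
Seated (13 incl. alternates): #1, #3, #4, #5, #6, #7, #9, #12, #13, #14, #16, #17, #18.
Of those, in Ward A: #14 → 1.

1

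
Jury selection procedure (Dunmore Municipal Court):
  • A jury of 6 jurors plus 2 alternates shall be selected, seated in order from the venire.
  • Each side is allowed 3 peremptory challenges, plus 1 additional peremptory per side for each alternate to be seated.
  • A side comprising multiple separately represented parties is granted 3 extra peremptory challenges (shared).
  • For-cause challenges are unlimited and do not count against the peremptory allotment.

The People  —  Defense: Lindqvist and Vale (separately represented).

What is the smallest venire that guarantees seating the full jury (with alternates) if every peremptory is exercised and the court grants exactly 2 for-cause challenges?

Seats to fill: 6 + 2 alternates = 8.
Peremptories — The People: 3 + 1×2 = 5; Defense: 3 + 1×2 + 3 = 8; total 13.
For-cause removals: 2.
Minimum venire: 8 + 13 + 2 = 23.

23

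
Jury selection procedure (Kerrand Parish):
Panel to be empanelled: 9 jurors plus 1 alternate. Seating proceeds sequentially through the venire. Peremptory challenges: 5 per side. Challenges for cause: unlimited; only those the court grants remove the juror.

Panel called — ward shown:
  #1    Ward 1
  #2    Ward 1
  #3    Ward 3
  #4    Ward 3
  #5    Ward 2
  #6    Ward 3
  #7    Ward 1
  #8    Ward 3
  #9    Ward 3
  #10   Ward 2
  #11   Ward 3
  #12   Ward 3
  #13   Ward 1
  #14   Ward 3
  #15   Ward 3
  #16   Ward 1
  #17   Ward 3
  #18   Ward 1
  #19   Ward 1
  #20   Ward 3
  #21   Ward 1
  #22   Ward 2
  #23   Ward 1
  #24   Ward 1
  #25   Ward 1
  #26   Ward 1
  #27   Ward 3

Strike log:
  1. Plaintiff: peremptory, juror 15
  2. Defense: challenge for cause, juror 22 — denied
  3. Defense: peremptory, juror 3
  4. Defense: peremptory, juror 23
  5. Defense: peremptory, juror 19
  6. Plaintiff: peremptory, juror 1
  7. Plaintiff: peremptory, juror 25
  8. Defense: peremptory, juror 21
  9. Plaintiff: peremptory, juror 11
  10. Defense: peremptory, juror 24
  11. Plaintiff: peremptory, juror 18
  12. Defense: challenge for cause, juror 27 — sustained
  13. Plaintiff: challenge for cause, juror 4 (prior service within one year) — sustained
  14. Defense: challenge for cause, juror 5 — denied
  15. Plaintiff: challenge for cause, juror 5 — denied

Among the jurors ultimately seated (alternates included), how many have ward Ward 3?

5

Removed: #1, #3, #4, #11, #15, #18, #19, #21, #23, #24, #25, #27.
Seated (10 incl. alternates): #2, #5, #6, #7, #8, #9, #10, #12, #13, #14.
Of those, in Ward 3: #6, #8, #9, #12, #14 → 5.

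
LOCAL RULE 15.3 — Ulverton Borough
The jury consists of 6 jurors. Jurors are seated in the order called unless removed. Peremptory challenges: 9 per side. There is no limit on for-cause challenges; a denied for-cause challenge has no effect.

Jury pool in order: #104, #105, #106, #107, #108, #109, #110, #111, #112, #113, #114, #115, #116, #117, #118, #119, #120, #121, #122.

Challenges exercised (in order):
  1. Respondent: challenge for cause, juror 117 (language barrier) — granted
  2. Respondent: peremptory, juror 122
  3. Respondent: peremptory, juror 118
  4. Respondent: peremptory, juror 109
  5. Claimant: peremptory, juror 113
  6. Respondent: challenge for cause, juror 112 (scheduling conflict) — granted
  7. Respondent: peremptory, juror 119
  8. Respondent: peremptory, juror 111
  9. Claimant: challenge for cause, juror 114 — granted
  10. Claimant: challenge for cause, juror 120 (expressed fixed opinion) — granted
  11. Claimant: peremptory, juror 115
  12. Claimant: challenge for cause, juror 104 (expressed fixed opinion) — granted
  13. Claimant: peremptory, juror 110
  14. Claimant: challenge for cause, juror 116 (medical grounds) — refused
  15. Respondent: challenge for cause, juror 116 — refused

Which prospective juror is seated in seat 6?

121

Removed: #104, #109, #110, #111, #112, #113, #114, #115, #117, #118, #119, #120, #122. (#116 stays — for-cause denied.)
Seating in order: seats 1–6 → #105, #106, #107, #108, #116, #121.
So seat 6 is #121.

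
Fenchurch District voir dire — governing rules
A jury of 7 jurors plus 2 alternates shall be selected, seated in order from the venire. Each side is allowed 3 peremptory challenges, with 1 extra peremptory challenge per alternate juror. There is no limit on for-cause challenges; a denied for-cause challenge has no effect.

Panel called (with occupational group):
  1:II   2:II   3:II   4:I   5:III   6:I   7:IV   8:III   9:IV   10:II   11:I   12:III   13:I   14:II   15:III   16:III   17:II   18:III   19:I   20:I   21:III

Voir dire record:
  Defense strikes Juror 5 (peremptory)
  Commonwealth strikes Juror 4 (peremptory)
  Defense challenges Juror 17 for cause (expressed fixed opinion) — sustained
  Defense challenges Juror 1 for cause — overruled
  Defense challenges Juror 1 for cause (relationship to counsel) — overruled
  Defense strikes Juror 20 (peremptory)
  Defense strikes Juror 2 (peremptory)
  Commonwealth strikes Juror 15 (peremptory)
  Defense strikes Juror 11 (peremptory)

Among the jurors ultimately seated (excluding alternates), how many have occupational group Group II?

Removed: #2, #4, #5, #11, #15, #17, #20.
Seated jurors 1–7: #1, #3, #6, #7, #8, #9, #10 (alternates #12, #13 not counted).
Of those, in Group II: #1, #3, #10 → 3.

3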